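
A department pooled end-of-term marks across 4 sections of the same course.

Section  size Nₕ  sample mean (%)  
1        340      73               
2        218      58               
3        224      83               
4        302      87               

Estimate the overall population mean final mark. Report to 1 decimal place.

N = 1084; weights Wₕ = Nₕ/N = (0.3137, 0.2011, 0.2066, 0.2786).
x̄_st = Σ Wₕ·x̄ₕ = 0.3137·73 + 0.2011·58 + 0.2066·83 + 0.2786·87 ≈ 75.950...
→ 76.0.

76.0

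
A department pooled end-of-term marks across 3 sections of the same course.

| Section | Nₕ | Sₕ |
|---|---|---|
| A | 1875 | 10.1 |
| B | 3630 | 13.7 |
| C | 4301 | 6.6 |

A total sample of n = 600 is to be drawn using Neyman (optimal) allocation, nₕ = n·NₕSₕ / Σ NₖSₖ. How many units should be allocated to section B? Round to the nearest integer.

Σ NₕSₕ = 1875·10.1 + 3630·13.7 + 4301·6.6 = 97055.1.
Share for B: 49731/97055.1 = 0.51240.
n_B = 600 × 0.51240 = 307.440... → 307.

307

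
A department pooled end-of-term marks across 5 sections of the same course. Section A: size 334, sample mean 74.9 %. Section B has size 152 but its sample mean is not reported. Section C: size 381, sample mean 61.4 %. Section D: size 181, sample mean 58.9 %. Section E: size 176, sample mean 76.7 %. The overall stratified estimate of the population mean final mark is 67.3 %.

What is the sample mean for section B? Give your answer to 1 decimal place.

64.5

Σ Nₕx̄ₕ = N·μ, so 152·x̄_B = 1224·67.3 − (334·74.9 + 381·61.4 + 181·58.9 + 176·76.7).
= 82375.2 − 72570.1 = 9805.1.
x̄_B = 9805.1 / 152 = 64.507... → 64.5.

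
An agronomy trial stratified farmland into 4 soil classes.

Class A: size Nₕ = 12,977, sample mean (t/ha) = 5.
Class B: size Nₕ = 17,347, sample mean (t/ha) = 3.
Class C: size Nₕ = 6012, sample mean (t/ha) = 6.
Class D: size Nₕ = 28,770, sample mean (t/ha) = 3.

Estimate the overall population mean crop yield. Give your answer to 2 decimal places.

3.68

N = 12977 + 17347 + 6012 + 28770 = 65106.
Overall mean = Σ (Nₕ/N)·x̄ₕ — weight by population share, not a simple average.
Σ Nₕx̄ₕ = 12977·5 + 17347·3 + 6012·6 + 28770·3 = 64885 + 52041 + 36072 + 86310 = 239308.
Divide by N: 239308 / 65106 = 3.6757... → 3.68.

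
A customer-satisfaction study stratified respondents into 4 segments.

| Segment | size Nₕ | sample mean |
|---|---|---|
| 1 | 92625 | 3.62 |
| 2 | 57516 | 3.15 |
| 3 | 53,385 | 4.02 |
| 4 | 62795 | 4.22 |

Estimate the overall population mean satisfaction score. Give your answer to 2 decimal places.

x̄_st = (Σ Nₕx̄ₕ) / (Σ Nₕ) = (92625·3.62 + 57516·3.15 + 53385·4.02 + 62795·4.22) / 266321
= 996080.5 / 266321 = 3.7402... → 3.74.

3.74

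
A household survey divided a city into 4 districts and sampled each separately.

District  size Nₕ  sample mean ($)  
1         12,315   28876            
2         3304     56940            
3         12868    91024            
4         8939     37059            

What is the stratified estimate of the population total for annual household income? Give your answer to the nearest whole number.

2046304933

Estimate total by summing Nₕ·x̄ₕ over strata.
12315·28876 + 3304·56940 + 12868·91024 + 8939·37059 = 355607940 + 188129760 + 1171296832 + 331270401 = 2046304933.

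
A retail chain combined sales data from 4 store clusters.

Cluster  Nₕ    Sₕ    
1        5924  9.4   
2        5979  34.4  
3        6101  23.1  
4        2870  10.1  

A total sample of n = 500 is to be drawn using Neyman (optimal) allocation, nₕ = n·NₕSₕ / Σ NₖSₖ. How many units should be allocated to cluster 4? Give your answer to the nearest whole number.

34

1: NₕSₕ = 5924·9.4 = 55685.6
2: NₕSₕ = 5979·34.4 = 205677.6
3: NₕSₕ = 6101·23.1 = 140933.1
4: NₕSₕ = 2870·10.1 = 28987
Σ NₕSₕ = 431283.3.
n_4 = 500·28987/431283.3 = 33.606... → 34.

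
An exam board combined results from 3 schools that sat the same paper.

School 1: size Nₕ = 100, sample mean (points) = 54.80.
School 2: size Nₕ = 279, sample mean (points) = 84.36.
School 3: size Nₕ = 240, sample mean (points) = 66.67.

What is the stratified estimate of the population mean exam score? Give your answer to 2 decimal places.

x̄_st = (Σ Nₕx̄ₕ) / (Σ Nₕ) = (100·54.80 + 279·84.36 + 240·66.67) / 619
= 45017.24 / 619 = 72.7258... → 72.73.

72.73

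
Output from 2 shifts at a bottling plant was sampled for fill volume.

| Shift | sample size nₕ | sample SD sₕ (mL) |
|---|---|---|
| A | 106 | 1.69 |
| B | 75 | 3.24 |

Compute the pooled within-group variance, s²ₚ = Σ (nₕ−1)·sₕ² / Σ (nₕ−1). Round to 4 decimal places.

A: (106−1)·1.69² = 105·2.8561 = 299.8905
B: (75−1)·3.24² = 74·10.4976 = 776.8224
Numerator = 1076.7129; denominator = Σ(nₕ−1) = 179.
s²ₚ = 1076.7129/179 = 6.015156... → 6.0152.

6.0152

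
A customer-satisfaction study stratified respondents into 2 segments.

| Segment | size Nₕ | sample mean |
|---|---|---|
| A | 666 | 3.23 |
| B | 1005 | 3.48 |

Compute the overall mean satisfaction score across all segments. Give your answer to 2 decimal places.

N = 666 + 1005 = 1671.
Overall mean = Σ (Nₕ/N)·x̄ₕ — weight by population share, not a simple average.
Σ Nₕx̄ₕ = 666·3.23 + 1005·3.48 = 2151.18 + 3497.4 = 5648.58.
Divide by N: 5648.58 / 1671 = 3.3804... → 3.38.

3.38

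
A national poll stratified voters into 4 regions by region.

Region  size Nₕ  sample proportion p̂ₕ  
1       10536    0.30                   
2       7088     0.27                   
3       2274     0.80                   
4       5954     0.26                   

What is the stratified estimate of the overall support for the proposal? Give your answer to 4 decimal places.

Wₕ = Nₕ/N with N = 25852: 0.4076, 0.2742, 0.0880, 0.2303.
p̂_st = 0.4076·0.30 + 0.2742·0.27 + 0.0880·0.80 + 0.2303·0.26 ≈ 0.326543... → 0.3265.

0.3265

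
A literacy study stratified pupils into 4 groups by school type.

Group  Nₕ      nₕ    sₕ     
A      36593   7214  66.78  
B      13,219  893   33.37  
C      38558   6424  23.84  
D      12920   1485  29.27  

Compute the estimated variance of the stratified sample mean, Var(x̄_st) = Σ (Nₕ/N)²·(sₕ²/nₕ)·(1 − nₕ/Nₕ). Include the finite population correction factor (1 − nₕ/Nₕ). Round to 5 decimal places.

N = 101290; Wₕ = Nₕ/N.
group A: (36593/101290)²·66.78²/7214·(1 − 7214/36593) = 0.06477666
group B: (13219/101290)²·33.37²/893·(1 − 893/13219) = 0.01980380
group C: (38558/101290)²·23.84²/6424·(1 − 6424/38558) = 0.01068447
group D: (12920/101290)²·29.27²/1485·(1 − 1485/12920) = 0.00830777
Sum = 0.10357271 → 0.10357.

0.10357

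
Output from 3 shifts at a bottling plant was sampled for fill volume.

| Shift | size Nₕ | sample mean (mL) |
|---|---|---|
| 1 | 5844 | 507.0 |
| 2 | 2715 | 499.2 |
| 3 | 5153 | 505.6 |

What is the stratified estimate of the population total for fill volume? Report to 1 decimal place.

1: 5844·507.0 = 2962908
2: 2715·499.2 = 1355328
3: 5153·505.6 = 2605356.8
τ̂ = Σ Nₕx̄ₕ = 6923592.8.

6923592.8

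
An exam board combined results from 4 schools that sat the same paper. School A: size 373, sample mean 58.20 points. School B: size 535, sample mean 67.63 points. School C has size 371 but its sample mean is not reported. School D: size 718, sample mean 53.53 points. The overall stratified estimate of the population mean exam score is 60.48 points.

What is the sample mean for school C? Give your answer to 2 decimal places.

N = 373 + 535 + 371 + 718 = 1997.
Overall total = μ·N = 60.48·1997 = 120778.56.
Subtract the known strata: 373·58.20 + 535·67.63 + 718·53.53 = 96325.19.
Remaining total for school C: 120778.56 − 96325.19 = 24453.37.
Divide by its size: 24453.37 / 371 = 65.9120... → 65.91.

65.91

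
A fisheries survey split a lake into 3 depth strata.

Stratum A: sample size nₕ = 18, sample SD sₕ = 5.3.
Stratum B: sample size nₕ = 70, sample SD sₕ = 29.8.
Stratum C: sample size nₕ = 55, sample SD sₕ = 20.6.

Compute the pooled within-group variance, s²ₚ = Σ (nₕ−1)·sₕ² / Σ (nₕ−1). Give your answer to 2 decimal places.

604.77

A: (18−1)·5.3² = 17·28.09 = 477.53
B: (70−1)·29.8² = 69·888.04 = 61274.76
C: (55−1)·20.6² = 54·424.36 = 22915.44
Numerator = 84667.73; denominator = Σ(nₕ−1) = 140.
s²ₚ = 84667.73/140 = 604.7695 → 604.77.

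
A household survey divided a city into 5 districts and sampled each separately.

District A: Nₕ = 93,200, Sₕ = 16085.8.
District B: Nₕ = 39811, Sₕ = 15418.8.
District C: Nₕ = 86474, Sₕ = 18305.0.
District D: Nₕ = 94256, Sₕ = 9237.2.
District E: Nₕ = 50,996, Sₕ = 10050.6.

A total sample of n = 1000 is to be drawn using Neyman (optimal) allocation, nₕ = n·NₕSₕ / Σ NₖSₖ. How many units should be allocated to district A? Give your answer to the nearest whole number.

A: NₕSₕ = 93200·16085.8 = 1499196560
B: NₕSₕ = 39811·15418.8 = 613837846.8
C: NₕSₕ = 86474·18305.0 = 1582906570
D: NₕSₕ = 94256·9237.2 = 870661523.2
E: NₕSₕ = 50996·10050.6 = 512540397.6
Σ NₕSₕ = 5079142897.6.
n_A = 1000·1499196560/5079142897.6 = 295.167... → 295.

295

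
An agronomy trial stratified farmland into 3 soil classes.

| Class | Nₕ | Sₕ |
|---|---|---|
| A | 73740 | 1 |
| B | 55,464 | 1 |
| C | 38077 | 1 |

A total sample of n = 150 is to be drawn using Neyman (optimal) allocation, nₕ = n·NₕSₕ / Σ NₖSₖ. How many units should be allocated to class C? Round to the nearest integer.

34

Σ NₕSₕ = 73740·1 + 55464·1 + 38077·1 = 167281.
Share for C: 38077/167281 = 0.22762.
n_C = 150 × 0.22762 = 34.143... → 34.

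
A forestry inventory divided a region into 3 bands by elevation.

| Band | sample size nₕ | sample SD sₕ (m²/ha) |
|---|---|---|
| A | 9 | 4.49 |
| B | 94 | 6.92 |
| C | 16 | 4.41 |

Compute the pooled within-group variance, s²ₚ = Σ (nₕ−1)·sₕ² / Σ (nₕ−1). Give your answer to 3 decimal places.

42.297

Degrees of freedom: 8 + 93 + 15 = 116.
Σ(nₕ−1)sₕ² = 8·20.1601 + 93·47.8864 + 15·19.4481 = 4906.4375.
s²ₚ = 4906.4375 / 116 = 42.29688... → 42.297.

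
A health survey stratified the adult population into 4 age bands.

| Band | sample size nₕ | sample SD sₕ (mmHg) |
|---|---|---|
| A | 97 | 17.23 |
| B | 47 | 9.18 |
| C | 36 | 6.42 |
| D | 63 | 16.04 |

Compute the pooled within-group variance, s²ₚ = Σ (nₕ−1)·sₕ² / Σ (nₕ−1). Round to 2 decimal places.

208.24

Degrees of freedom: 96 + 46 + 35 + 62 = 239.
Σ(nₕ−1)sₕ² = 96·296.8729 + 46·84.2724 + 35·41.2164 + 62·257.2816 = 49770.362.
s²ₚ = 49770.362 / 239 = 208.2442... → 208.24.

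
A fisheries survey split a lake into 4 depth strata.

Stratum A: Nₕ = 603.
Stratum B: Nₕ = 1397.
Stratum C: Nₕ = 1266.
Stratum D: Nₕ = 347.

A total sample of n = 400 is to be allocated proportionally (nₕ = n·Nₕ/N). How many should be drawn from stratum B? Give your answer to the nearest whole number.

155

N = 603 + 1397 + 1266 + 347 = 3613.
n_B = 400·1397/3613 = 154.664... → 155.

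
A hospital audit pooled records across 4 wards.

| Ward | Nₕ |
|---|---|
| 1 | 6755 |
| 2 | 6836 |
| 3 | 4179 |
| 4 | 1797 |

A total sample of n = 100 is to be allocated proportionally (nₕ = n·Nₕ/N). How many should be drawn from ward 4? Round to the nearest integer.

9

N = 6755 + 6836 + 4179 + 1797 = 19567.
n_4 = 100·1797/19567 = 9.184... → 9.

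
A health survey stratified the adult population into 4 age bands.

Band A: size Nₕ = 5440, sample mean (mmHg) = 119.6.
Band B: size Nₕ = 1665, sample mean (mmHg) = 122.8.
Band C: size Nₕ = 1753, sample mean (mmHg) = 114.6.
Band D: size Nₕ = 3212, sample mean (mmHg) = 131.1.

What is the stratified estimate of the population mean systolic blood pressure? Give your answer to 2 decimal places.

122.38

x̄_st = (Σ Nₕx̄ₕ) / (Σ Nₕ) = (5440·119.6 + 1665·122.8 + 1753·114.6 + 3212·131.1) / 12070
= 1477073 / 12070 = 122.3756... → 122.38.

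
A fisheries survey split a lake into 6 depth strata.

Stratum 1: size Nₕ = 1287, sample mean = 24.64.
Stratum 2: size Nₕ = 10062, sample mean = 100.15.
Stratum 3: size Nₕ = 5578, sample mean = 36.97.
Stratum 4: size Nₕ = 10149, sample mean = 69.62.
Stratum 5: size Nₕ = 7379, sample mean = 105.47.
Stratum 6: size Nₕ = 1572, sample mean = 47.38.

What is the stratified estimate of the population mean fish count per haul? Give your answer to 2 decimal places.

x̄_st = (Σ Nₕx̄ₕ) / (Σ Nₕ) = (1287·24.64 + 10062·100.15 + 5578·36.97 + 10149·69.62 + 7379·105.47 + 1572·47.38) / 36027
= 2804957.51 / 36027 = 77.8571... → 77.86.

77.86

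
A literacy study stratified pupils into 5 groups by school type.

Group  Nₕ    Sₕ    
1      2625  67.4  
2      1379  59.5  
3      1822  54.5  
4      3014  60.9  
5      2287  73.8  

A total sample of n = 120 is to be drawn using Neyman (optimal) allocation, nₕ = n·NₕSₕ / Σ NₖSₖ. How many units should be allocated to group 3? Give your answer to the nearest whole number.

Σ NₕSₕ = 2625·67.4 + 1379·59.5 + 1822·54.5 + 3014·60.9 + 2287·73.8 = 710607.7.
Share for 3: 99299/710607.7 = 0.13974.
n_3 = 120 × 0.13974 = 16.769... → 17.

17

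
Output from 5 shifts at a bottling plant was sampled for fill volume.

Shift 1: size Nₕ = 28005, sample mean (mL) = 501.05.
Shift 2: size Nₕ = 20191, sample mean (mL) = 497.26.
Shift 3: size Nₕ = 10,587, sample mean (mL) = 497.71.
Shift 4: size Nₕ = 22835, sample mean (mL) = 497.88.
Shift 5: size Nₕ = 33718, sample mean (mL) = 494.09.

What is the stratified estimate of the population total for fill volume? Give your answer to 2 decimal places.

Estimate total by summing Nₕ·x̄ₕ over strata.
28005·501.05 + 20191·497.26 + 10587·497.71 + 22835·497.88 + 33718·494.09 = 14031905.25 + 10040176.66 + 5269255.77 + 11369089.8 + 16659726.62 = 57370154.10.

57370154.10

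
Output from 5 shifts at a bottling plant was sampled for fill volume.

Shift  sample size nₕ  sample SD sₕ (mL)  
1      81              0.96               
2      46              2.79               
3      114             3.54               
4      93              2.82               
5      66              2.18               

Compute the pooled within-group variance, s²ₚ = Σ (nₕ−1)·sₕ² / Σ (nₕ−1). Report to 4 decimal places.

1: (81−1)·0.96² = 80·0.9216 = 73.728
2: (46−1)·2.79² = 45·7.7841 = 350.2845
3: (114−1)·3.54² = 113·12.5316 = 1416.0708
4: (93−1)·2.82² = 92·7.9524 = 731.6208
5: (66−1)·2.18² = 65·4.7524 = 308.906
Numerator = 2880.6101; denominator = Σ(nₕ−1) = 395.
s²ₚ = 2880.6101/395 = 7.292684... → 7.2927.

7.2927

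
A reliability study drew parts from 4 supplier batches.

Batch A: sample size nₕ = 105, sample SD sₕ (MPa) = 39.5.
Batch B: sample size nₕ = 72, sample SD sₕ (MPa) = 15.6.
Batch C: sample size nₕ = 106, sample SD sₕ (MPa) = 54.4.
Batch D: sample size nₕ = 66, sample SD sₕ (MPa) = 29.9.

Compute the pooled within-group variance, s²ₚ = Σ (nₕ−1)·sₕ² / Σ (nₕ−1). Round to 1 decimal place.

Degrees of freedom: 104 + 71 + 105 + 65 = 345.
Σ(nₕ−1)sₕ² = 104·1560.25 + 71·243.36 + 105·2959.36 + 65·894.01 = 548388.01.
s²ₚ = 548388.01 / 345 = 1589.530... → 1589.5.

1589.5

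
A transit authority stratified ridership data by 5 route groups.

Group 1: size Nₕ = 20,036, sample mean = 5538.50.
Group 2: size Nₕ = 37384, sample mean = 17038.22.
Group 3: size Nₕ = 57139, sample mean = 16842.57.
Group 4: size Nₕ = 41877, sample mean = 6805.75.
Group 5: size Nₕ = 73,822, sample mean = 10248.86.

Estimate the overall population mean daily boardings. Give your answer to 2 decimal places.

N = 20036 + 37384 + 57139 + 41877 + 73822 = 230258.
The stratified mean weights each stratum mean by its population share Nₕ/N.
Σ Nₕx̄ₕ = 20036·5538.50 + 37384·17038.22 + 57139·16842.57 + 41877·6805.75 + 73822·10248.86 = 110969386 + 636956816.48 + 962367607.23 + 285004392.75 + 756591342.92 = 2751889545.38.
Divide by N: 2751889545.38 / 230258 = 11951.3309... → 11951.33.

11951.33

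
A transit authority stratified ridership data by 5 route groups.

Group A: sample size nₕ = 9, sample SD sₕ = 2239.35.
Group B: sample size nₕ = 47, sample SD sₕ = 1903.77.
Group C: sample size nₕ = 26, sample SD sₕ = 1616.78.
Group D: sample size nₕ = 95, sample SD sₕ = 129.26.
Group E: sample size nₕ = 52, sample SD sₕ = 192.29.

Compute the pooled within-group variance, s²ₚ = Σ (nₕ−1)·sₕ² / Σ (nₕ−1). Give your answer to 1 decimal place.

1230548.7

Degrees of freedom: 8 + 46 + 25 + 94 + 51 = 224.
Σ(nₕ−1)sₕ² = 8·5014688.4225 + 46·3624340.2129 + 25·2613977.5684 + 94·16708.1476 + 51·36975.4441 = 275642909.9069.
s²ₚ = 275642909.9069 / 224 = 1230548.705... → 1230548.7.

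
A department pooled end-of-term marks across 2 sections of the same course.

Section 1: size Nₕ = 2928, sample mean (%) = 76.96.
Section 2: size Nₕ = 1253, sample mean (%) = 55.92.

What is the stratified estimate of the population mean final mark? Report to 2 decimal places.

N = 4181; weights Wₕ = Nₕ/N = (0.7003, 0.2997).
x̄_st = Σ Wₕ·x̄ₕ = 0.7003·76.96 + 0.2997·55.92 ≈ 70.6545...
→ 70.65.

70.65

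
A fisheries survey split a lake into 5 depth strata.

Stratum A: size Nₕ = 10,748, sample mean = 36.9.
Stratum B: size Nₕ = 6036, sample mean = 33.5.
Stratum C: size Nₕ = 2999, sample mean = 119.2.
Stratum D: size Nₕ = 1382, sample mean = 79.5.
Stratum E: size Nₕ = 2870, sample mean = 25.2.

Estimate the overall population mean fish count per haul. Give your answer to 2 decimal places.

47.37

N = 10748 + 6036 + 2999 + 1382 + 2870 = 24035.
Weight each subgroup mean by Nₕ/N and sum.
Σ Nₕx̄ₕ = 10748·36.9 + 6036·33.5 + 2999·119.2 + 1382·79.5 + 2870·25.2 = 396601.2 + 202206 + 357480.8 + 109869 + 72324 = 1138481.
Divide by N: 1138481 / 24035 = 47.3676... → 47.37.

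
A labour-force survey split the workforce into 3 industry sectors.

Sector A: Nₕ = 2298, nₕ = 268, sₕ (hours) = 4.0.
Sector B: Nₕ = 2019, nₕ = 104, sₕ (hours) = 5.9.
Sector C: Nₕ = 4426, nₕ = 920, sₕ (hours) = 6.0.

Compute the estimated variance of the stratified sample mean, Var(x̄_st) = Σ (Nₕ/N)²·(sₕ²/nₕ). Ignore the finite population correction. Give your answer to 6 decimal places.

N = 8743; Wₕ = Nₕ/N.
sector A: (2298/8743)²·4.0²/268 = 0.004124433
sector B: (2019/8743)²·5.9²/104 = 0.017849348
sector C: (4426/8743)²·6.0²/920 = 0.010028051
Sum = 0.032001833 → 0.032002.

0.032002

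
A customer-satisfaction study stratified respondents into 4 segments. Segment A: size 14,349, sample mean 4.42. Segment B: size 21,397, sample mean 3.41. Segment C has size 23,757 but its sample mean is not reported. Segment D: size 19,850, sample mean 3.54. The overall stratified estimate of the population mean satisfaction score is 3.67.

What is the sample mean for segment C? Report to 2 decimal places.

3.56

N = 14349 + 21397 + 23757 + 19850 = 79353.
Overall total = μ·N = 3.67·79353 = 291225.51.
Subtract the known strata: 14349·4.42 + 21397·3.41 + 19850·3.54 = 206655.35.
Remaining total for segment C: 291225.51 − 206655.35 = 84570.16.
Divide by its size: 84570.16 / 23757 = 3.5598... → 3.56.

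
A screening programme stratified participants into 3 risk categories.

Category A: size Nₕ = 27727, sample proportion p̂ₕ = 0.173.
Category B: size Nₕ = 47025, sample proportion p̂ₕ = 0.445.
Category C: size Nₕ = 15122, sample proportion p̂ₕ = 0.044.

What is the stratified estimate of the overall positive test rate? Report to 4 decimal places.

N = 27727 + 47025 + 15122 = 89874.
Overall proportion = Σ (Nₕ/N)·p̂ₕ.
Σ Nₕp̂ₕ = 4796.771 + 20926.125 + 665.368 = 26388.264.
26388.264 / 89874 = 0.293614... → 0.2936.

0.2936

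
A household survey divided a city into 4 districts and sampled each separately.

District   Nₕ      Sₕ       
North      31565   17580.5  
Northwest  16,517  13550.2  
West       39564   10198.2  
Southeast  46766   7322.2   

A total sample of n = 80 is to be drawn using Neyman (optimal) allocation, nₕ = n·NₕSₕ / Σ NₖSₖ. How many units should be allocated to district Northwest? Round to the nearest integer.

North: NₕSₕ = 31565·17580.5 = 554928482.5
Northwest: NₕSₕ = 16517·13550.2 = 223808653.4
West: NₕSₕ = 39564·10198.2 = 403481584.8
Southeast: NₕSₕ = 46766·7322.2 = 342430005.2
Σ NₕSₕ = 1524648725.9.
n_Northwest = 80·223808653.4/1524648725.9 = 11.743... → 12.

12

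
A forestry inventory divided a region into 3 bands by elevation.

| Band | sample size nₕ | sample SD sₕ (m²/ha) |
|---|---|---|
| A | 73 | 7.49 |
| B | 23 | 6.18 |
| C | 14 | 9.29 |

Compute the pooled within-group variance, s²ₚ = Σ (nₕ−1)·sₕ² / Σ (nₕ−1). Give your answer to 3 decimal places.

56.088

A: (73−1)·7.49² = 72·56.1001 = 4039.2072
B: (23−1)·6.18² = 22·38.1924 = 840.2328
C: (14−1)·9.29² = 13·86.3041 = 1121.9533
Numerator = 6001.3933; denominator = Σ(nₕ−1) = 107.
s²ₚ = 6001.3933/107 = 56.08779... → 56.088.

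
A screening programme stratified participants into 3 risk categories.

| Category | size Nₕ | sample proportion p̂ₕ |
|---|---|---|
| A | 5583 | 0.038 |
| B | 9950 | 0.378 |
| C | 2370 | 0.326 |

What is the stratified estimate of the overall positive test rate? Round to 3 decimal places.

Wₕ = Nₕ/N with N = 17903: 0.3118, 0.5558, 0.1324.
p̂_st = 0.3118·0.038 + 0.5558·0.378 + 0.1324·0.326 ≈ 0.26509... → 0.265.

0.265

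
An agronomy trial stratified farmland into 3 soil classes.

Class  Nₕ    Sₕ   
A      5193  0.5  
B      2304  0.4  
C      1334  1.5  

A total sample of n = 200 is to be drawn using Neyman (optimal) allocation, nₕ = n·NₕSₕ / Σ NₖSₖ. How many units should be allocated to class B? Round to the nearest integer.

Σ NₕSₕ = 5193·0.5 + 2304·0.4 + 1334·1.5 = 5519.1.
Share for B: 921.6/5519.1 = 0.16698.
n_B = 200 × 0.16698 = 33.397... → 33.

33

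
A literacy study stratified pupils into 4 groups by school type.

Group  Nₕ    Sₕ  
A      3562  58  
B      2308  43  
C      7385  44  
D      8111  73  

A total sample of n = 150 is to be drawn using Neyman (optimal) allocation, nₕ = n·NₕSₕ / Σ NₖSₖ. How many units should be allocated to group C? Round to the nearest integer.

40

A: NₕSₕ = 3562·58 = 206596
B: NₕSₕ = 2308·43 = 99244
C: NₕSₕ = 7385·44 = 324940
D: NₕSₕ = 8111·73 = 592103
Σ NₕSₕ = 1222883.
n_C = 150·324940/1222883 = 39.857... → 40.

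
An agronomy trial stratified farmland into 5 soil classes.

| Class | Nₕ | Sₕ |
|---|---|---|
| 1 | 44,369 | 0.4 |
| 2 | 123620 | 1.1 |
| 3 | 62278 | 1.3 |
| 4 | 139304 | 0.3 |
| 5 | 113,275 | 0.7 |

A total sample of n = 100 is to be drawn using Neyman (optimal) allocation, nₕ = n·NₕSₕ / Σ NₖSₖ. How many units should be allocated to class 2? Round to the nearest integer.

1: NₕSₕ = 44369·0.4 = 17747.6
2: NₕSₕ = 123620·1.1 = 135982
3: NₕSₕ = 62278·1.3 = 80961.4
4: NₕSₕ = 139304·0.3 = 41791.2
5: NₕSₕ = 113275·0.7 = 79292.5
Σ NₕSₕ = 355774.7.
n_2 = 100·135982/355774.7 = 38.221... → 38.

38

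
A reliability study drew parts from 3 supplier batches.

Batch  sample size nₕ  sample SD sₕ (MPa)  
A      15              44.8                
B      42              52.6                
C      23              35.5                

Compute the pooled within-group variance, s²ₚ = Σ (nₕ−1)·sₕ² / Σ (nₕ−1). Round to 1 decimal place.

Degrees of freedom: 14 + 41 + 22 = 77.
Σ(nₕ−1)sₕ² = 14·2007.04 + 41·2766.76 + 22·1260.25 = 169261.22.
s²ₚ = 169261.22 / 77 = 2198.198... → 2198.2.

2198.2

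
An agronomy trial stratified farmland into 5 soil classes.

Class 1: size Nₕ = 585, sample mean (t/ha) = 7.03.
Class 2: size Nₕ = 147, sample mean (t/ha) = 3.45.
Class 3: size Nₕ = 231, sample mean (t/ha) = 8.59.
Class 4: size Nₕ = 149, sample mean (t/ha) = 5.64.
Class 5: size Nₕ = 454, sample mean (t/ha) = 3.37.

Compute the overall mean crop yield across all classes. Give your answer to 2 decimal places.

x̄_st = (Σ Nₕx̄ₕ) / (Σ Nₕ) = (585·7.03 + 147·3.45 + 231·8.59 + 149·5.64 + 454·3.37) / 1566
= 8974.33 / 1566 = 5.7307... → 5.73.

5.73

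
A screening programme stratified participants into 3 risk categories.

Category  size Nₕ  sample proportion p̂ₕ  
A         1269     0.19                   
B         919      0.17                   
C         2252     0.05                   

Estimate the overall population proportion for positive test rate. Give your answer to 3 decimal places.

0.115

Wₕ = Nₕ/N with N = 4440: 0.2858, 0.2070, 0.5072.
p̂_st = 0.2858·0.19 + 0.2070·0.17 + 0.5072·0.05 ≈ 0.11485... → 0.115.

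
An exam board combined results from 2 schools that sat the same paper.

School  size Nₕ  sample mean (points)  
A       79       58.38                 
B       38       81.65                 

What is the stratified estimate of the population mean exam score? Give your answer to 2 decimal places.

65.94

N = 117; weights Wₕ = Nₕ/N = (0.6752, 0.3248).
x̄_st = Σ Wₕ·x̄ₕ = 0.6752·58.38 + 0.3248·81.65 ≈ 65.9378...
→ 65.94.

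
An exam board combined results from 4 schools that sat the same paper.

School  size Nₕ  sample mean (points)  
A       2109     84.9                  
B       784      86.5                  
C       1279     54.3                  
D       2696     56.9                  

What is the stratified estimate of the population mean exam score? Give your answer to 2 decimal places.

N = 6868; weights Wₕ = Nₕ/N = (0.3071, 0.1142, 0.1862, 0.3925).
x̄_st = Σ Wₕ·x̄ₕ = 0.3071·84.9 + 0.1142·86.5 + 0.1862·54.3 + 0.3925·56.9 ≈ 68.3929...
→ 68.39.

68.39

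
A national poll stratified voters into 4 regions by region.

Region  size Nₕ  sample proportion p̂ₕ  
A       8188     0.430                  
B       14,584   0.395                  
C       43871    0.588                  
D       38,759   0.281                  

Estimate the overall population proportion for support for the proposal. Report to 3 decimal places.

0.436

Wₕ = Nₕ/N with N = 105402: 0.0777, 0.1384, 0.4162, 0.3677.
p̂_st = 0.0777·0.430 + 0.1384·0.395 + 0.4162·0.588 + 0.3677·0.281 ≈ 0.43613... → 0.436.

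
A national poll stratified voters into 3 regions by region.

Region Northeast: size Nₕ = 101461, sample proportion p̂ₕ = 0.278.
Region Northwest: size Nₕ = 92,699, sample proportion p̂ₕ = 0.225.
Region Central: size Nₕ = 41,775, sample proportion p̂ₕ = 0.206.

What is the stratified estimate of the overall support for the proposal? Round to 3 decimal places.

Wₕ = Nₕ/N with N = 235935: 0.4300, 0.3929, 0.1771.
p̂_st = 0.4300·0.278 + 0.3929·0.225 + 0.1771·0.206 ≈ 0.24443... → 0.244.

0.244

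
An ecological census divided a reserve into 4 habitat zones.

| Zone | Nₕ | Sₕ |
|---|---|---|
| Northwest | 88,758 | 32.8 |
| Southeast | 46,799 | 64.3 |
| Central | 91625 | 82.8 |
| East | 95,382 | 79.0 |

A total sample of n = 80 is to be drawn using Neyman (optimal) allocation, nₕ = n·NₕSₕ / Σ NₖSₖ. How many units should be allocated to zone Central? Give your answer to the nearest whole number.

29

Northwest: NₕSₕ = 88758·32.8 = 2911262.4
Southeast: NₕSₕ = 46799·64.3 = 3009175.7
Central: NₕSₕ = 91625·82.8 = 7586550
East: NₕSₕ = 95382·79.0 = 7535178
Σ NₕSₕ = 21042166.1.
n_Central = 80·7586550/21042166.1 = 28.843... → 29.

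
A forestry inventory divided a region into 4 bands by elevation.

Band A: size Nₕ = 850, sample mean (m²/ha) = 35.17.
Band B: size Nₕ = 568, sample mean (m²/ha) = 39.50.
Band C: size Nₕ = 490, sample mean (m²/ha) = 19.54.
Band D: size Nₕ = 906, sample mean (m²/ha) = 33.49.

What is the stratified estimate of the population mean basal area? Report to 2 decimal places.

x̄_st = (Σ Nₕx̄ₕ) / (Σ Nₕ) = (850·35.17 + 568·39.50 + 490·19.54 + 906·33.49) / 2814
= 92247.04 / 2814 = 32.7815... → 32.78.

32.78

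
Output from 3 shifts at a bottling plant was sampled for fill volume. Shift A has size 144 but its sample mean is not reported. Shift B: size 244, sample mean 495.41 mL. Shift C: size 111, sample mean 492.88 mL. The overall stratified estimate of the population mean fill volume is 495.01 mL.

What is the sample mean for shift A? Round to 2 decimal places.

N = 144 + 244 + 111 = 499.
Overall total = μ·N = 495.01·499 = 247009.99.
Subtract the known strata: 244·495.41 + 111·492.88 = 175589.72.
Remaining total for shift A: 247009.99 − 175589.72 = 71420.27.
Divide by its size: 71420.27 / 144 = 495.9741... → 495.97.

495.97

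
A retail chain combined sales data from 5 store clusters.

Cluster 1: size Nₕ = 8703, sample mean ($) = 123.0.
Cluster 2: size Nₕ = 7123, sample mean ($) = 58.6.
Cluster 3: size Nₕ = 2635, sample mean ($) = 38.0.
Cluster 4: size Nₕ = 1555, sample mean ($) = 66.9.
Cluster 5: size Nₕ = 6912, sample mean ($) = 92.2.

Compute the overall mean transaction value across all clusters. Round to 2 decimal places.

86.50

N = 8703 + 7123 + 2635 + 1555 + 6912 = 26928.
Weight each subgroup mean by Nₕ/N and sum.
Σ Nₕx̄ₕ = 8703·123.0 + 7123·58.6 + 2635·38.0 + 1555·66.9 + 6912·92.2 = 1070469 + 417407.8 + 100130 + 104029.5 + 637286.4 = 2329322.7.
Divide by N: 2329322.7 / 26928 = 86.5019... → 86.50.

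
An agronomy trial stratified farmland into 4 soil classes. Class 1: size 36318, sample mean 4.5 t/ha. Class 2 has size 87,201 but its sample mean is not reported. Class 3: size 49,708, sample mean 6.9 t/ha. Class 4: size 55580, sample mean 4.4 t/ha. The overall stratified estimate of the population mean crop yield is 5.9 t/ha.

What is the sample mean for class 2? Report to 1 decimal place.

6.9

Σ Nₕx̄ₕ = N·μ, so 87201·x̄_2 = 228807·5.9 − (36318·4.5 + 49708·6.9 + 55580·4.4).
= 1349961.3 − 750968.2 = 598993.1.
x̄_2 = 598993.1 / 87201 = 6.869... → 6.9.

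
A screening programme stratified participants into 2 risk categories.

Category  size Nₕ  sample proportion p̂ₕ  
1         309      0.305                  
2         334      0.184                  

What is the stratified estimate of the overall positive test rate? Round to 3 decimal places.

Wₕ = Nₕ/N with N = 643: 0.4806, 0.5194.
p̂_st = 0.4806·0.305 + 0.5194·0.184 ≈ 0.24215... → 0.242.

0.242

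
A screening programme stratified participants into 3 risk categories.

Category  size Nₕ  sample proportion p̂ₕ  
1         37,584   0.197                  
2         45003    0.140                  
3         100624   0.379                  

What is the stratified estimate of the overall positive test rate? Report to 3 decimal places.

Wₕ = Nₕ/N with N = 183211: 0.2051, 0.2456, 0.5492.
p̂_st = 0.2051·0.197 + 0.2456·0.140 + 0.5492·0.379 ≈ 0.28296... → 0.283.

0.283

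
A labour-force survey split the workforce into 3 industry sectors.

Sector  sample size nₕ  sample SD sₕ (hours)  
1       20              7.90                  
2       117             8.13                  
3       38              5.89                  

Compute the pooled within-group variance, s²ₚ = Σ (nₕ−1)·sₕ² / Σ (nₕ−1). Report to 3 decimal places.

Degrees of freedom: 19 + 116 + 37 = 172.
Σ(nₕ−1)sₕ² = 19·62.41 + 116·66.0969 + 37·34.6921 = 10136.6381.
s²ₚ = 10136.6381 / 172 = 58.93394... → 58.934.

58.934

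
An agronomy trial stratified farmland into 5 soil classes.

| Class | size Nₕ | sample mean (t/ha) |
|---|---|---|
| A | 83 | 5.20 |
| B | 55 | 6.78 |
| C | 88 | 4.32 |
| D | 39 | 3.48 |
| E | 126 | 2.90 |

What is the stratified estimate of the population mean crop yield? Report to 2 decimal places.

N = 391; weights Wₕ = Nₕ/N = (0.2123, 0.1407, 0.2251, 0.0997, 0.3223).
x̄_st = Σ Wₕ·x̄ₕ = 0.2123·5.20 + 0.1407·6.78 + 0.2251·4.32 + 0.0997·3.48 + 0.3223·2.90 ≈ 4.3115...
→ 4.31.

4.31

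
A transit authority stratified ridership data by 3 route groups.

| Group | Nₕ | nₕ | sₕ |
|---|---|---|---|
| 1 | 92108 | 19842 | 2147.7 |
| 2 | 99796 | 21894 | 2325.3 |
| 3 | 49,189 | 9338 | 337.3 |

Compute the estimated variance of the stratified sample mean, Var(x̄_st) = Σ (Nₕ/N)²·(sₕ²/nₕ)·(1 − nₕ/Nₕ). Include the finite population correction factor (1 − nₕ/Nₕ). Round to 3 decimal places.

N = 241093; Wₕ = Nₕ/N.
group 1: (92108/241093)²·2147.7²/19842·(1 − 19842/92108) = 26.620975
group 2: (99796/241093)²·2325.3²/21894·(1 − 21894/99796) = 33.031280
group 3: (49189/241093)²·337.3²/9338·(1 − 9338/49189) = 0.410882
Sum = 60.063137 → 60.063.

60.063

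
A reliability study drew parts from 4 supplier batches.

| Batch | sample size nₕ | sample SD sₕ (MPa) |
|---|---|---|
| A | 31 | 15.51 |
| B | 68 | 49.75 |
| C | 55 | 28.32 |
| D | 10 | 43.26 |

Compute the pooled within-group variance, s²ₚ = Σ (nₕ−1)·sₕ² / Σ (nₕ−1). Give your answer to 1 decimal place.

A: (31−1)·15.51² = 30·240.5601 = 7216.803
B: (68−1)·49.75² = 67·2475.0625 = 165829.1875
C: (55−1)·28.32² = 54·802.0224 = 43309.2096
D: (10−1)·43.26² = 9·1871.4276 = 16842.8484
Numerator = 233198.0485; denominator = Σ(nₕ−1) = 160.
s²ₚ = 233198.0485/160 = 1457.488... → 1457.5.

1457.5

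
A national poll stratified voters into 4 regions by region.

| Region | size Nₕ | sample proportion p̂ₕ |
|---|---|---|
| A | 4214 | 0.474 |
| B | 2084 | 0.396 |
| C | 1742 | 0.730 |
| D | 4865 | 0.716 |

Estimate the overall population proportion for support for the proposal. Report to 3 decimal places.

0.587

N = 4214 + 2084 + 1742 + 4865 = 12905.
Overall proportion = Σ (Nₕ/N)·p̂ₕ.
Σ Nₕp̂ₕ = 1997.436 + 825.264 + 1271.66 + 3483.34 = 7577.7.
7577.7 / 12905 = 0.58719... → 0.587.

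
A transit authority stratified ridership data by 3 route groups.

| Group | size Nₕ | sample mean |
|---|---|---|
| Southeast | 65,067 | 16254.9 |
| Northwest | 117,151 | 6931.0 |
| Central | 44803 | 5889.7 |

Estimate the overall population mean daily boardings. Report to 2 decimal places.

9397.84

N = 227021; weights Wₕ = Nₕ/N = (0.2866, 0.5160, 0.1974).
x̄_st = Σ Wₕ·x̄ₕ = 0.2866·16254.9 + 0.5160·6931.0 + 0.1974·5889.7 ≈ 9397.8416...
→ 9397.84.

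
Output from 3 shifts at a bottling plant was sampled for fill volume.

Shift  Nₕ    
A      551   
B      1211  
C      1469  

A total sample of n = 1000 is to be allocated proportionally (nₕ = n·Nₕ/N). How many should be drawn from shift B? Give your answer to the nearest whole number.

375

Share of shift B = 1211/3231 = 0.37481.
Allocate 1000 × 0.37481 = 374.807... → 375.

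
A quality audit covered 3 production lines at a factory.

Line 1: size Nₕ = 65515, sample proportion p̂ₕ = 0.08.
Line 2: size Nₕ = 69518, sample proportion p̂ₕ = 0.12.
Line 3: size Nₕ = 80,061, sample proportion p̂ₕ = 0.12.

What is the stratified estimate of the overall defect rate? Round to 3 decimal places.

Wₕ = Nₕ/N with N = 215094: 0.3046, 0.3232, 0.3722.
p̂_st = 0.3046·0.08 + 0.3232·0.12 + 0.3722·0.12 ≈ 0.10782... → 0.108.

0.108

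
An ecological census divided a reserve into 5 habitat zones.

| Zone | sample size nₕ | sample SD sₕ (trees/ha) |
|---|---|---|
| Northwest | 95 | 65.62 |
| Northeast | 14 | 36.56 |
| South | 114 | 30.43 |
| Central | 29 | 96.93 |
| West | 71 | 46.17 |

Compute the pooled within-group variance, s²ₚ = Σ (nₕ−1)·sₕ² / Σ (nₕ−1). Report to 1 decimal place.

Degrees of freedom: 94 + 13 + 113 + 28 + 70 = 318.
Σ(nₕ−1)sₕ² = 94·4305.9844 + 13·1336.6336 + 113·925.9849 + 28·9395.4249 + 70·2131.6689 = 939063.7843.
s²ₚ = 939063.7843 / 318 = 2953.031... → 2953.0.

2953.0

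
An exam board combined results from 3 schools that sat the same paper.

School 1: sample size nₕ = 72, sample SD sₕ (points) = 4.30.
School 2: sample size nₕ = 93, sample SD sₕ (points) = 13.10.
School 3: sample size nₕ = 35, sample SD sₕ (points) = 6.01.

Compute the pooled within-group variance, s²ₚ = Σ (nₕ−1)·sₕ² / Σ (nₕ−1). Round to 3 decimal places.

1: (72−1)·4.30² = 71·18.49 = 1312.79
2: (93−1)·13.10² = 92·171.61 = 15788.12
3: (35−1)·6.01² = 34·36.1201 = 1228.0834
Numerator = 18328.9934; denominator = Σ(nₕ−1) = 197.
s²ₚ = 18328.9934/197 = 93.04058... → 93.041.

93.041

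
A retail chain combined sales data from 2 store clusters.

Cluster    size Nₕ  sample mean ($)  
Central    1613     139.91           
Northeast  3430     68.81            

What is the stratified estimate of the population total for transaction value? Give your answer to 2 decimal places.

461693.13

Central: 1613·139.91 = 225674.83
Northeast: 3430·68.81 = 236018.3
τ̂ = Σ Nₕx̄ₕ = 461693.13.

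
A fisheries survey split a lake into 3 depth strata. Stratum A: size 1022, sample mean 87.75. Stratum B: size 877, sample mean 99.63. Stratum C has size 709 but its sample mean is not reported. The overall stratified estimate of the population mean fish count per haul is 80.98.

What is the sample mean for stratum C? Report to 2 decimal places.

N = 1022 + 877 + 709 = 2608.
Overall total = μ·N = 80.98·2608 = 211195.84.
Subtract the known strata: 1022·87.75 + 877·99.63 = 177056.01.
Remaining total for stratum C: 211195.84 − 177056.01 = 34139.83.
Divide by its size: 34139.83 / 709 = 48.1521... → 48.15.

48.15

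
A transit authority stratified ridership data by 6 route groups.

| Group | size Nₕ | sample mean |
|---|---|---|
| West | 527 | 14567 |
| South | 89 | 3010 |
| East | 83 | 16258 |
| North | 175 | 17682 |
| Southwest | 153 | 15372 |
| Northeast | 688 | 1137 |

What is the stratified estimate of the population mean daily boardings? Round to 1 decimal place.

N = 527 + 89 + 83 + 175 + 153 + 688 = 1715.
Weight each subgroup mean by Nₕ/N and sum.
Σ Nₕx̄ₕ = 527·14567 + 89·3010 + 83·16258 + 175·17682 + 153·15372 + 688·1137 = 7676809 + 267890 + 1349414 + 3094350 + 2351916 + 782256 = 15522635.
Divide by N: 15522635 / 1715 = 9051.099... → 9051.1.

9051.1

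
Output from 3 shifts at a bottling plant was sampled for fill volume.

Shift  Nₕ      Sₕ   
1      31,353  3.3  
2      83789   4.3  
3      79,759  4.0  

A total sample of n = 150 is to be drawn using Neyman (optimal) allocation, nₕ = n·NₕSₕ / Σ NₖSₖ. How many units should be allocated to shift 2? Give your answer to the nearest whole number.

69

Σ NₕSₕ = 31353·3.3 + 83789·4.3 + 79759·4.0 = 782793.6.
Share for 2: 360292.7/782793.6 = 0.46027.
n_2 = 150 × 0.46027 = 69.040... → 69.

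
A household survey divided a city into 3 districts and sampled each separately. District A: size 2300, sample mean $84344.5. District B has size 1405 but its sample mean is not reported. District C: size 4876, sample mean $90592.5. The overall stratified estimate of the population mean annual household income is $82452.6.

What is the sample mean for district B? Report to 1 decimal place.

51106.3

Σ Nₕx̄ₕ = N·μ, so 1405·x̄_B = 8581·82452.6 − (2300·84344.5 + 4876·90592.5).
= 707525760.6 − 635721380 = 71804380.6.
x̄_B = 71804380.6 / 1405 = 51106.321... → 51106.3.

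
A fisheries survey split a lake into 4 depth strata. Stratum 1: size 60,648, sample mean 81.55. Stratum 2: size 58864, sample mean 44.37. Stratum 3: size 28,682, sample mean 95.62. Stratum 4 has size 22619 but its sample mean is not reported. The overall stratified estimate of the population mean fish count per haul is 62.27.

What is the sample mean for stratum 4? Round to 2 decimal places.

14.87

Σ Nₕx̄ₕ = N·μ, so 22619·x̄_4 = 170813·62.27 − (60648·81.55 + 58864·44.37 + 28682·95.62).
= 10636525.51 − 10300212.92 = 336312.59.
x̄_4 = 336312.59 / 22619 = 14.8686... → 14.87.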